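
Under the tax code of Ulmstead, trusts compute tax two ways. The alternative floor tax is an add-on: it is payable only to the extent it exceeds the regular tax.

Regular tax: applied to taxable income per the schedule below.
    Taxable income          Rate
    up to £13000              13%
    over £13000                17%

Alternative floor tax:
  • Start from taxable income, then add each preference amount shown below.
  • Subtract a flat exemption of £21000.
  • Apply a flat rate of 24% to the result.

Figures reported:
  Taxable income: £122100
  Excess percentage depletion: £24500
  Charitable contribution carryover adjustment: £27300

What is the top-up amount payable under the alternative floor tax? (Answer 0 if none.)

Regular tax:
  £13000 × 13% = £1690
  £109100 × 17% = £18547
  → £20237

Alternative floor tax:
  Adjusted income: £122100 + £24500 + £27300 = £173900
  Less exemption £21000 → base £152900
  £152900 × 24% = £36696

Excess of alternative floor tax over regular tax: £36696 − £20237 = £16459.

£16459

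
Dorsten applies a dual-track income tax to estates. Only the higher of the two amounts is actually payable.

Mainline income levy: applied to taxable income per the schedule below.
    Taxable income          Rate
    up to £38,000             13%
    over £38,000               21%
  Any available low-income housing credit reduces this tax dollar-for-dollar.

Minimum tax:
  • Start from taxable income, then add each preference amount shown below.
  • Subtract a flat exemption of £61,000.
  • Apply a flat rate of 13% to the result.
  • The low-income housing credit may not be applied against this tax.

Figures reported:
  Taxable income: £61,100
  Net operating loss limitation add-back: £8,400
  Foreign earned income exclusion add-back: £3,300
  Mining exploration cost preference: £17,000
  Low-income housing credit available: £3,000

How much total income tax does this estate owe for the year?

£6,791

Minimum tax:
  Adjusted income: £61,100 + £8,400 + £3,300 + £17,000 = £89,800
  Less exemption £61,000 → base £28,800
  £28,800 × 13% = £3,744

Mainline income levy:
  £38,000 × 13% = £4,940
  £23,100 × 21% = £4,851
  → £9,791
  Less low-income housing credit £3,000 → £6,791

£6,791 > £3,744, so the mainline income levy governs.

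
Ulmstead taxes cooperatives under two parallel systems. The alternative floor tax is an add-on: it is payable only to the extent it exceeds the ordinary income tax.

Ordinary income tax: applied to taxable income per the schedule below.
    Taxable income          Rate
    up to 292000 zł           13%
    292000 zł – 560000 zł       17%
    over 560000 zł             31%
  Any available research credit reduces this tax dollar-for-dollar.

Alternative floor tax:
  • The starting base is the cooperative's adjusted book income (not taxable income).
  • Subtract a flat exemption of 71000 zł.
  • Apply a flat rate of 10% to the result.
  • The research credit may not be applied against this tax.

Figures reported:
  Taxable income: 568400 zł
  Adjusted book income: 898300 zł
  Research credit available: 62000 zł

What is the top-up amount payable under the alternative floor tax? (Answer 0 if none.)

Alternative floor tax:
  Base (adjusted book income): 898300 zł
  Less exemption 71000 zł → base 827300 zł
  827300 zł × 10% = 82730 zł

Ordinary income tax:
  292000 zł × 13% = 37960 zł
  268000 zł × 17% = 45560 zł
  8400 zł × 31% = 2604 zł
  → 86124 zł
  Less research credit 62000 zł → 24124 zł

Excess of alternative floor tax over ordinary income tax: 82730 zł − 24124 zł = 58606 zł.

58606 zł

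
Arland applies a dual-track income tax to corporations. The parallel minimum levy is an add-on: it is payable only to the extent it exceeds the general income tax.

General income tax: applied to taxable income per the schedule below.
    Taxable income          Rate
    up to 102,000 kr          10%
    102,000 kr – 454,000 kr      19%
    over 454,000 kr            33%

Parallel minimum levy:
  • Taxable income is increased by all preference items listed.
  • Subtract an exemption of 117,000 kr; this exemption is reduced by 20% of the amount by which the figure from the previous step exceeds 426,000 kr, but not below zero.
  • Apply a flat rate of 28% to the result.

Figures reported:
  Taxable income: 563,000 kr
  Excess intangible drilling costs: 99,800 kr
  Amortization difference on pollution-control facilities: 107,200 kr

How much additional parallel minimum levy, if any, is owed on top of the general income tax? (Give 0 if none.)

89,054 kr

General income tax:
  102,000 kr × 10% = 10,200 kr
  352,000 kr × 19% = 66,880 kr
  109,000 kr × 33% = 35,970 kr
  → 113,050 kr

Parallel minimum levy:
  Adjusted income: 563,000 kr + 99,800 kr + 107,200 kr = 770,000 kr
  Exemption: 117,000 kr − 20% × (770,000 kr − 426,000 kr) = 117,000 kr − 68,800 kr = 48,200 kr
  Base: 770,000 kr − 48,200 kr = 721,800 kr
  721,800 kr × 28% = 202,104 kr

Excess of parallel minimum levy over general income tax: 202,104 kr − 113,050 kr = 89,054 kr.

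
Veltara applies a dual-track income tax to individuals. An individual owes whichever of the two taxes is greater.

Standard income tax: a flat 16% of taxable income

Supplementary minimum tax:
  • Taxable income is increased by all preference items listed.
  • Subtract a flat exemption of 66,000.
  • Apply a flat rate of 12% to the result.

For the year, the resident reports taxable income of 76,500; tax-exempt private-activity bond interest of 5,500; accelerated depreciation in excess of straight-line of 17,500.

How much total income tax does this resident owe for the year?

Standard income tax:
  76,500 × 16% = 12,240

Supplementary minimum tax:
  Adjusted income: 76,500 + 5,500 + 17,500 = 99,500
  Less exemption 66,000 → base 33,500
  33,500 × 12% = 4,020

12,240 > 4,020, so the standard income tax governs.

12,240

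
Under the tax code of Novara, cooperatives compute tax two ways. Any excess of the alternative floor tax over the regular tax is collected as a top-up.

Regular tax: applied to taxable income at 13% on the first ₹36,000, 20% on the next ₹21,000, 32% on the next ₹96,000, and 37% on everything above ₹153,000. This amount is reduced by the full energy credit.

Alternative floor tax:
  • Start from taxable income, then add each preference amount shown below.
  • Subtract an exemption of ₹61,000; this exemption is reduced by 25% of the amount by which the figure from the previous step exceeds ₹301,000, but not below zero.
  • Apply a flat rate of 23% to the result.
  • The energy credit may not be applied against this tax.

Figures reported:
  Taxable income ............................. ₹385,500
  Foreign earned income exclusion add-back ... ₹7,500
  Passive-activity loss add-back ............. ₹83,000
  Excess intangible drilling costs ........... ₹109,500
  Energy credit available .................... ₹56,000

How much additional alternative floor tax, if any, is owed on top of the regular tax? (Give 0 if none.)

Regular tax:
  ₹36,000 × 13% = ₹4,680
  ₹21,000 × 20% = ₹4,200
  ₹96,000 × 32% = ₹30,720
  ₹232,500 × 37% = ₹86,025
  → ₹125,625
  Less energy credit ₹56,000 → ₹69,625

Alternative floor tax:
  Adjusted income: ₹385,500 + ₹7,500 + ₹83,000 + ₹109,500 = ₹585,500
  Exemption: 25% × (₹585,500 − ₹301,000) = ₹71,125 ≥ ₹61,000, so the exemption is fully phased out
  Base: ₹585,500 − ₹0 = ₹585,500
  ₹585,500 × 23% = ₹134,665

Excess of alternative floor tax over regular tax: ₹134,665 − ₹69,625 = ₹65,040.

₹65,040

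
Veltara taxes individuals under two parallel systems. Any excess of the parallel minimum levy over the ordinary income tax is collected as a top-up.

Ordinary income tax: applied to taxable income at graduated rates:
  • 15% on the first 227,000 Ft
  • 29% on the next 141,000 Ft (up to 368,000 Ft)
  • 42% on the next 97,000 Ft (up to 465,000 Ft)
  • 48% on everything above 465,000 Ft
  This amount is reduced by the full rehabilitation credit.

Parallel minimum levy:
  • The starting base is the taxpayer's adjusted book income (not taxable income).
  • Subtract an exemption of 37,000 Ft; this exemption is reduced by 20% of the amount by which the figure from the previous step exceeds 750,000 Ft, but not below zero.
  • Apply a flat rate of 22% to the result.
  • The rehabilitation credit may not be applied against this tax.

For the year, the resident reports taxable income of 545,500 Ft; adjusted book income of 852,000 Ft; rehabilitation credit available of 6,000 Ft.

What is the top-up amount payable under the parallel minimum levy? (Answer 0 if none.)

Ordinary income tax:
  227,000 Ft × 15% = 34,050 Ft
  141,000 Ft × 29% = 40,890 Ft
  97,000 Ft × 42% = 40,740 Ft
  80,500 Ft × 48% = 38,640 Ft
  → 154,320 Ft
  Less rehabilitation credit 6,000 Ft → 148,320 Ft

Parallel minimum levy:
  Base (adjusted book income): 852,000 Ft
  Exemption: 37,000 Ft − 20% × (852,000 Ft − 750,000 Ft) = 37,000 Ft − 20,400 Ft = 16,600 Ft
  Base: 852,000 Ft − 16,600 Ft = 835,400 Ft
  835,400 Ft × 22% = 183,788 Ft

Excess of parallel minimum levy over ordinary income tax: 183,788 Ft − 148,320 Ft = 35,468 Ft.

35,468 Ft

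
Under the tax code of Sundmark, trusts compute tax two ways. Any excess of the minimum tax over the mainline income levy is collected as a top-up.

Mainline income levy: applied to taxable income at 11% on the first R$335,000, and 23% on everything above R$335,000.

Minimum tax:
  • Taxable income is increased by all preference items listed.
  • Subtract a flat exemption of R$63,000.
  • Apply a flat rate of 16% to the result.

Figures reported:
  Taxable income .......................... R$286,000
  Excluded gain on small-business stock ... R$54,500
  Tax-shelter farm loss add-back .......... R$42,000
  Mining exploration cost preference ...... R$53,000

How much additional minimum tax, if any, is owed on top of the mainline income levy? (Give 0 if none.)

Minimum tax:
  Adjusted income: R$286,000 + R$54,500 + R$42,000 + R$53,000 = R$435,500
  Less exemption R$63,000 → base R$372,500
  R$372,500 × 16% = R$59,600

Mainline income levy:
  R$286,000 × 11% = R$31,460

Excess of minimum tax over mainline income levy: R$59,600 − R$31,460 = R$28,140.

R$28,140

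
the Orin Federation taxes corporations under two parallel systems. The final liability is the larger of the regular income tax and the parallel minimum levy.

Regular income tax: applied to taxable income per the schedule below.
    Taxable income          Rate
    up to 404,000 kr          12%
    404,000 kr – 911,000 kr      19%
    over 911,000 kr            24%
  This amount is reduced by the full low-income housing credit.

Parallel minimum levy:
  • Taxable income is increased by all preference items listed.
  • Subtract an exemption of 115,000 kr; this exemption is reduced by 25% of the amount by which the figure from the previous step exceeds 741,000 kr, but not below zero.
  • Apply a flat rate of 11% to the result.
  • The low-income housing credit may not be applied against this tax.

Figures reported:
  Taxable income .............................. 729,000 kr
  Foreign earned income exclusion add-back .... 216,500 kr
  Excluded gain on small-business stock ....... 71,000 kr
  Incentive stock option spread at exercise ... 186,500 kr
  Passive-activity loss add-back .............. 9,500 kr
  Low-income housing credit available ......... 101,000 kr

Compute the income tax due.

133,375 kr

Regular income tax:
  404,000 kr × 12% = 48,480 kr
  325,000 kr × 19% = 61,750 kr
  → 110,230 kr
  Less low-income housing credit 101,000 kr → 9,230 kr

Parallel minimum levy:
  Adjusted income: 729,000 kr + 216,500 kr + 71,000 kr + 186,500 kr + 9,500 kr = 1,212,500 kr
  Exemption: 25% × (1,212,500 kr − 741,000 kr) = 117,875 kr ≥ 115,000 kr, so the exemption is fully phased out
  Base: 1,212,500 kr − 0 kr = 1,212,500 kr
  1,212,500 kr × 11% = 133,375 kr

133,375 kr > 9,230 kr, so the parallel minimum levy is the binding amount.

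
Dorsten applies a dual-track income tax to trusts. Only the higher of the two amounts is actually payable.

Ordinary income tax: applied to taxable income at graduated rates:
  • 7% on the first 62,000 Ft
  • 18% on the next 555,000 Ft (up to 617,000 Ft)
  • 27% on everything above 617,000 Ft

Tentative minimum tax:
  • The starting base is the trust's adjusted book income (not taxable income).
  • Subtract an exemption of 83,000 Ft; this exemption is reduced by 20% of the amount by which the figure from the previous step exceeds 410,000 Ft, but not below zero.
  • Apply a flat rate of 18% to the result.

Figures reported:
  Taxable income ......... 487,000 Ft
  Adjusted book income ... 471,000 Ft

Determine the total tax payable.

80,840 Ft

Ordinary income tax:
  62,000 Ft × 7% = 4,340 Ft
  425,000 Ft × 18% = 76,500 Ft
  → 80,840 Ft

Tentative minimum tax:
  Base (adjusted book income): 471,000 Ft
  Exemption: 83,000 Ft − 20% × (471,000 Ft − 410,000 Ft) = 83,000 Ft − 12,200 Ft = 70,800 Ft
  Base: 471,000 Ft − 70,800 Ft = 400,200 Ft
  400,200 Ft × 18% = 72,036 Ft

80,840 Ft > 72,036 Ft, so the ordinary income tax governs.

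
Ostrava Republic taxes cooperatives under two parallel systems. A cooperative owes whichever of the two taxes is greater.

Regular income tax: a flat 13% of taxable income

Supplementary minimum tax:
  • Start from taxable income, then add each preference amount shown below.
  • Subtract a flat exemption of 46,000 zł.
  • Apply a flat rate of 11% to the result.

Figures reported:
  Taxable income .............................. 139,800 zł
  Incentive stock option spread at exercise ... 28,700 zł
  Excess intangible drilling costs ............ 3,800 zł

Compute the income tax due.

Regular income tax:
  139,800 zł × 13% = 18,174 zł

Supplementary minimum tax:
  Adjusted income: 139,800 zł + 28,700 zł + 3,800 zł = 172,300 zł
  Less exemption 46,000 zł → base 126,300 zł
  126,300 zł × 11% = 13,893 zł

18,174 zł > 13,893 zł, so the regular income tax governs.

18,174 zł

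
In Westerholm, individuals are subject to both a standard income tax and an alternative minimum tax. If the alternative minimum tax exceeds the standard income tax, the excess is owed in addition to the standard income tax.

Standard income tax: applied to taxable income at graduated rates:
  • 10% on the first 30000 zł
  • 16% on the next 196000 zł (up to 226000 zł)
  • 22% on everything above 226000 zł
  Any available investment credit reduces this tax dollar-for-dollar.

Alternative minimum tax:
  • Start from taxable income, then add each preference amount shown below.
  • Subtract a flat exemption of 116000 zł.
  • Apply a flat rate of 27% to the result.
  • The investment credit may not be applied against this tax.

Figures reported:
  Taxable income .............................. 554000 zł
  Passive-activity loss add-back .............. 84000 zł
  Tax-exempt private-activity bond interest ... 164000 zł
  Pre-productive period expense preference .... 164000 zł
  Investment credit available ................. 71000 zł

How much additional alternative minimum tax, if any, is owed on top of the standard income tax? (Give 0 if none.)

193980 zł

Standard income tax:
  30000 zł × 10% = 3000 zł
  196000 zł × 16% = 31360 zł
  328000 zł × 22% = 72160 zł
  → 106520 zł
  Less investment credit 71000 zł → 35520 zł

Alternative minimum tax:
  Adjusted income: 554000 zł + 84000 zł + 164000 zł + 164000 zł = 966000 zł
  Less exemption 116000 zł → base 850000 zł
  850000 zł × 27% = 229500 zł

Excess of alternative minimum tax over standard income tax: 229500 zł − 35520 zł = 193980 zł.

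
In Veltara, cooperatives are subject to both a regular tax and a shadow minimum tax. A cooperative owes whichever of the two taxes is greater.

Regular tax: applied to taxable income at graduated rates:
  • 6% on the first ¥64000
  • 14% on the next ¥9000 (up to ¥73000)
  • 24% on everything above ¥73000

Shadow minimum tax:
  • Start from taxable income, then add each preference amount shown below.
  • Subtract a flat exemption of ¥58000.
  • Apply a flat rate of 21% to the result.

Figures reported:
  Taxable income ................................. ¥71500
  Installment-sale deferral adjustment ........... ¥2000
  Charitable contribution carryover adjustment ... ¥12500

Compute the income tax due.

Regular tax:
  ¥64000 × 6% = ¥3840
  ¥7500 × 14% = ¥1050
  → ¥4890

Shadow minimum tax:
  Adjusted income: ¥71500 + ¥2000 + ¥12500 = ¥86000
  Less exemption ¥58000 → base ¥28000
  ¥28000 × 21% = ¥5880

¥5880 > ¥4890, so the shadow minimum tax is the binding amount.

¥5880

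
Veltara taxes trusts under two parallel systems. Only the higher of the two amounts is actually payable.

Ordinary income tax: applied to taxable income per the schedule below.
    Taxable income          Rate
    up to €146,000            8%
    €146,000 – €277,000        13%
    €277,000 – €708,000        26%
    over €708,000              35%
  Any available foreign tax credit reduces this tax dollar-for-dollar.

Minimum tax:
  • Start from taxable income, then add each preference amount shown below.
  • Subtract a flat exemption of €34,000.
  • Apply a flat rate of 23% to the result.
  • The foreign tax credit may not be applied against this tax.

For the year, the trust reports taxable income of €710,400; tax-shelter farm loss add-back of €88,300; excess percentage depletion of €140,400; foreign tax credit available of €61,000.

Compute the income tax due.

€208,173

Ordinary income tax:
  €146,000 × 8% = €11,680
  €131,000 × 13% = €17,030
  €431,000 × 26% = €112,060
  €2,400 × 35% = €840
  → €141,610
  Less foreign tax credit €61,000 → €80,610

Minimum tax:
  Adjusted income: €710,400 + €88,300 + €140,400 = €939,100
  Less exemption €34,000 → base €905,100
  €905,100 × 23% = €208,173

€208,173 > €80,610, so the minimum tax is the binding amount.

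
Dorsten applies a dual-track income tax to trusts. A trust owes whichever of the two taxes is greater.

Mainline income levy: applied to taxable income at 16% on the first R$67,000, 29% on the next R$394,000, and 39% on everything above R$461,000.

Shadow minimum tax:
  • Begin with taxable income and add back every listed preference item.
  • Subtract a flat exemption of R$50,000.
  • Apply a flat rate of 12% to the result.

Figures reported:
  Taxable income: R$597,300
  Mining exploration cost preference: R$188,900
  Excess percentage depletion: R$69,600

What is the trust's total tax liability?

Mainline income levy:
  R$67,000 × 16% = R$10,720
  R$394,000 × 29% = R$114,260
  R$136,300 × 39% = R$53,157
  → R$178,137

Shadow minimum tax:
  Adjusted income: R$597,300 + R$188,900 + R$69,600 = R$855,800
  Less exemption R$50,000 → base R$805,800
  R$805,800 × 12% = R$96,696

R$178,137 > R$96,696, so the mainline income levy governs.

R$178,137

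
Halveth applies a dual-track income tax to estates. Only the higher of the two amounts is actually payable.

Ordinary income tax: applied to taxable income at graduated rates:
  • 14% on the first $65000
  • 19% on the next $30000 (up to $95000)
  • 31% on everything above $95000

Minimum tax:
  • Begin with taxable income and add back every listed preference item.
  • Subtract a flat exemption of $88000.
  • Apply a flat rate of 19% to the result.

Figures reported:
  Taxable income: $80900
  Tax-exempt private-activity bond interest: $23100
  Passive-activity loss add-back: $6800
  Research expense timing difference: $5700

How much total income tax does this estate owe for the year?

Minimum tax:
  Adjusted income: $80900 + $23100 + $6800 + $5700 = $116500
  Less exemption $88000 → base $28500
  $28500 × 19% = $5415

Ordinary income tax:
  $65000 × 14% = $9100
  $15900 × 19% = $3021
  → $12121

$12121 > $5415, so the ordinary income tax governs.

$12121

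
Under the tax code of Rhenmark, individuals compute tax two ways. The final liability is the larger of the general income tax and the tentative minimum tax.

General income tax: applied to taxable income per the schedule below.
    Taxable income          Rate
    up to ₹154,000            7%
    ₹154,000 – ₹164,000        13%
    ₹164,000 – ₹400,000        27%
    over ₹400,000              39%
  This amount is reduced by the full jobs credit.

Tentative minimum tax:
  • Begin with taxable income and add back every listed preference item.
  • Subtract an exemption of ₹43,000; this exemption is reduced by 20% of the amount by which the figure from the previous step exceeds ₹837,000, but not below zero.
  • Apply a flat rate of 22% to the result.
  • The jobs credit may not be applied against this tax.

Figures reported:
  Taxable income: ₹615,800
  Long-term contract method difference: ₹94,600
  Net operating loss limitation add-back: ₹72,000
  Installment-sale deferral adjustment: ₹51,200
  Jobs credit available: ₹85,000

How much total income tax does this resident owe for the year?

General income tax:
  ₹154,000 × 7% = ₹10,780
  ₹10,000 × 13% = ₹1,300
  ₹236,000 × 27% = ₹63,720
  ₹215,800 × 39% = ₹84,162
  → ₹159,962
  Less jobs credit ₹85,000 → ₹74,962

Tentative minimum tax:
  Adjusted income: ₹615,800 + ₹94,600 + ₹72,000 + ₹51,200 = ₹833,600
  Exemption: ₹833,600 ≤ ₹837,000, so full ₹43,000 applies
  Base: ₹833,600 − ₹43,000 = ₹790,600
  ₹790,600 × 22% = ₹173,932

₹173,932 > ₹74,962, so the tentative minimum tax is the binding amount.

₹173,932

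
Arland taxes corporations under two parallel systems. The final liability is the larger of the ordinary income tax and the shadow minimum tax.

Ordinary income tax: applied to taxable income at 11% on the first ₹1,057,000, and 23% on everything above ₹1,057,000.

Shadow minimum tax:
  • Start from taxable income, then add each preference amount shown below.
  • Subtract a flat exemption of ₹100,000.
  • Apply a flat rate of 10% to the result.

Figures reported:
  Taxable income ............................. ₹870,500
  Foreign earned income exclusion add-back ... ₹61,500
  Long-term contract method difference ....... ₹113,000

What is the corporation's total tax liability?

₹95,755

Shadow minimum tax:
  Adjusted income: ₹870,500 + ₹61,500 + ₹113,000 = ₹1,045,000
  Less exemption ₹100,000 → base ₹945,000
  ₹945,000 × 10% = ₹94,500

Ordinary income tax:
  ₹870,500 × 11% = ₹95,755

₹95,755 > ₹94,500, so the ordinary income tax governs.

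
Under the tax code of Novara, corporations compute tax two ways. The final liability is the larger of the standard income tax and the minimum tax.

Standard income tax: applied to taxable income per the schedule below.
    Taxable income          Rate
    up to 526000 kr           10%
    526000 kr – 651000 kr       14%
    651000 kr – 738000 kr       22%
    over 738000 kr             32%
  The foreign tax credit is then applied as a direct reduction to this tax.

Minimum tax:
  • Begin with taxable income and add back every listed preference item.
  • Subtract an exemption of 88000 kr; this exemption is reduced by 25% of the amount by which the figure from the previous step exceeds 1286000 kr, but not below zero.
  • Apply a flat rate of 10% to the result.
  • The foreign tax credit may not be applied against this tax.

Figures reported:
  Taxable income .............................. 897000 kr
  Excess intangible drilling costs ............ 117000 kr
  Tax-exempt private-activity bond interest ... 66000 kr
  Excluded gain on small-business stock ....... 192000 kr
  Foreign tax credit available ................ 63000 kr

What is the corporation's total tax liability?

118400 kr

Standard income tax:
  526000 kr × 10% = 52600 kr
  125000 kr × 14% = 17500 kr
  87000 kr × 22% = 19140 kr
  159000 kr × 32% = 50880 kr
  → 140120 kr
  Less foreign tax credit 63000 kr → 77120 kr

Minimum tax:
  Adjusted income: 897000 kr + 117000 kr + 66000 kr + 192000 kr = 1272000 kr
  Exemption: 1272000 kr ≤ 1286000 kr, so full 88000 kr applies
  Base: 1272000 kr − 88000 kr = 1184000 kr
  1184000 kr × 10% = 118400 kr

118400 kr > 77120 kr, so the minimum tax is the binding amount.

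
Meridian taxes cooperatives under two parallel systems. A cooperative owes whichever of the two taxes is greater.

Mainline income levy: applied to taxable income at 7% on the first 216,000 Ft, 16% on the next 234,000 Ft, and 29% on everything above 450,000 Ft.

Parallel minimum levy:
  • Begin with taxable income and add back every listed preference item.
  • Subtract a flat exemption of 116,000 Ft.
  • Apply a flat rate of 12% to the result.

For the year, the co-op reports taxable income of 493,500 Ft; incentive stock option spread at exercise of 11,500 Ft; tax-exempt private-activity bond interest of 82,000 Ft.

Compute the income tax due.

Mainline income levy:
  216,000 Ft × 7% = 15,120 Ft
  234,000 Ft × 16% = 37,440 Ft
  43,500 Ft × 29% = 12,615 Ft
  → 65,175 Ft

Parallel minimum levy:
  Adjusted income: 493,500 Ft + 11,500 Ft + 82,000 Ft = 587,000 Ft
  Less exemption 116,000 Ft → base 471,000 Ft
  471,000 Ft × 12% = 56,520 Ft

65,175 Ft > 56,520 Ft, so the mainline income levy governs.

65,175 Ft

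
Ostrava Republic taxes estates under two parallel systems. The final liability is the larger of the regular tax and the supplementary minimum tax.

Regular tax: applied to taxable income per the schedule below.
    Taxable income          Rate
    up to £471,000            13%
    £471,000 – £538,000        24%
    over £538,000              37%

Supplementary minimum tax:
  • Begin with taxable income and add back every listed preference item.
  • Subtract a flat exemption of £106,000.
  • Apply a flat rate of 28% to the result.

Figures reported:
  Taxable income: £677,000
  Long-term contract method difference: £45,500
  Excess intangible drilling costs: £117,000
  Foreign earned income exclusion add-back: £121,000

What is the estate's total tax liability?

£239,260

Supplementary minimum tax:
  Adjusted income: £677,000 + £45,500 + £117,000 + £121,000 = £960,500
  Less exemption £106,000 → base £854,500
  £854,500 × 28% = £239,260

Regular tax:
  £471,000 × 13% = £61,230
  £67,000 × 24% = £16,080
  £139,000 × 37% = £51,430
  → £128,740

£239,260 > £128,740, so the supplementary minimum tax is the binding amount.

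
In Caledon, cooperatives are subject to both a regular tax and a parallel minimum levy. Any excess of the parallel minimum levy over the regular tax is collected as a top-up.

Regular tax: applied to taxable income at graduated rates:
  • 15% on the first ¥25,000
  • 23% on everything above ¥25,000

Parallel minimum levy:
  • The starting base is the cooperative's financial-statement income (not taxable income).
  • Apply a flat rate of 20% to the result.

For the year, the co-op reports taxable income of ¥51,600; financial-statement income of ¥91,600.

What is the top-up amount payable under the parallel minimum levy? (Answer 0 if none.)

Regular tax:
  ¥25,000 × 15% = ¥3,750
  ¥26,600 × 23% = ¥6,118
  → ¥9,868

Parallel minimum levy:
  Base (financial-statement income): ¥91,600
  ¥91,600 × 20% = ¥18,320

Excess of parallel minimum levy over regular tax: ¥18,320 − ¥9,868 = ¥8,452.

¥8,452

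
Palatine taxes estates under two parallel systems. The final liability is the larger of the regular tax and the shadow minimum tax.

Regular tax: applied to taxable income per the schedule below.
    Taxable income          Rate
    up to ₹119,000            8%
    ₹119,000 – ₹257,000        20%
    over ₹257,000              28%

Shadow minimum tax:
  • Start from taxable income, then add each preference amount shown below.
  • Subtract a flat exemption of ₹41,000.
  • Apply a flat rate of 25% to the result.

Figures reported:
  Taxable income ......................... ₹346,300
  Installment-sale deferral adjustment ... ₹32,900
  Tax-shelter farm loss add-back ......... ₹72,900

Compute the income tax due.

₹102,775

Shadow minimum tax:
  Adjusted income: ₹346,300 + ₹32,900 + ₹72,900 = ₹452,100
  Less exemption ₹41,000 → base ₹411,100
  ₹411,100 × 25% = ₹102,775

Regular tax:
  ₹119,000 × 8% = ₹9,520
  ₹138,000 × 20% = ₹27,600
  ₹89,300 × 28% = ₹25,004
  → ₹62,124

₹102,775 > ₹62,124, so the shadow minimum tax is the binding amount.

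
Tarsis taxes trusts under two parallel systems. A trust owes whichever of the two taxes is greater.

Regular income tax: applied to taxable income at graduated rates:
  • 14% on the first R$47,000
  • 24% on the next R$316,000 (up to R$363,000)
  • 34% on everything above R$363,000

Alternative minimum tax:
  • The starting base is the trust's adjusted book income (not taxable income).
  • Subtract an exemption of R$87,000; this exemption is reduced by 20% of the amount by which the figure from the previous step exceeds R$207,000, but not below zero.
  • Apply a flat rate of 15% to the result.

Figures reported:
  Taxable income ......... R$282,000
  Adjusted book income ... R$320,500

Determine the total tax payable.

Regular income tax:
  R$47,000 × 14% = R$6,580
  R$235,000 × 24% = R$56,400
  → R$62,980

Alternative minimum tax:
  Base (adjusted book income): R$320,500
  Exemption: R$87,000 − 20% × (R$320,500 − R$207,000) = R$87,000 − R$22,700 = R$64,300
  Base: R$320,500 − R$64,300 = R$256,200
  R$256,200 × 15% = R$38,430

R$62,980 > R$38,430, so the regular income tax governs.

R$62,980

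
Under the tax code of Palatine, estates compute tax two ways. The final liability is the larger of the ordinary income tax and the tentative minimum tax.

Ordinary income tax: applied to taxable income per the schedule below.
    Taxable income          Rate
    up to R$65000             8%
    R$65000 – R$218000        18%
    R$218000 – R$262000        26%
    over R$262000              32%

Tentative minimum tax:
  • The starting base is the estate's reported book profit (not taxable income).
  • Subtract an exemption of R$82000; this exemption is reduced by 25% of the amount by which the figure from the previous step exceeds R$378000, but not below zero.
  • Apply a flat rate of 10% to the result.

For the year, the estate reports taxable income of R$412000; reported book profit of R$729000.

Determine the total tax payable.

R$92180

Ordinary income tax:
  R$65000 × 8% = R$5200
  R$153000 × 18% = R$27540
  R$44000 × 26% = R$11440
  R$150000 × 32% = R$48000
  → R$92180

Tentative minimum tax:
  Base (reported book profit): R$729000
  Exemption: 25% × (R$729000 − R$378000) = R$87750 ≥ R$82000, so the exemption is fully phased out
  Base: R$729000 − R$0 = R$729000
  R$729000 × 10% = R$72900

R$92180 > R$72900, so the ordinary income tax governs.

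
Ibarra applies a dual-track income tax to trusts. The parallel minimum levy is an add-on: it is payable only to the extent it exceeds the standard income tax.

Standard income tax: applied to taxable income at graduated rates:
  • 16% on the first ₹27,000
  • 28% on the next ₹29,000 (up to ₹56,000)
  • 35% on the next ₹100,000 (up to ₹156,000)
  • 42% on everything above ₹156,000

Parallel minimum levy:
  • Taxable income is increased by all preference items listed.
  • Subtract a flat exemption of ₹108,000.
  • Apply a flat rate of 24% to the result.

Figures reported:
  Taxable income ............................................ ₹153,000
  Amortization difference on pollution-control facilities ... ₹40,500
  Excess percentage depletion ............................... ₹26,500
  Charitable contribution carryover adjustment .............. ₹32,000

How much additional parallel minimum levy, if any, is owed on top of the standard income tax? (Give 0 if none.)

Standard income tax:
  ₹27,000 × 16% = ₹4,320
  ₹29,000 × 28% = ₹8,120
  ₹97,000 × 35% = ₹33,950
  → ₹46,390

Parallel minimum levy:
  Adjusted income: ₹153,000 + ₹40,500 + ₹26,500 + ₹32,000 = ₹252,000
  Less exemption ₹108,000 → base ₹144,000
  ₹144,000 × 24% = ₹34,560

₹34,560 ≤ ₹46,390, so no add-on is due.

₹0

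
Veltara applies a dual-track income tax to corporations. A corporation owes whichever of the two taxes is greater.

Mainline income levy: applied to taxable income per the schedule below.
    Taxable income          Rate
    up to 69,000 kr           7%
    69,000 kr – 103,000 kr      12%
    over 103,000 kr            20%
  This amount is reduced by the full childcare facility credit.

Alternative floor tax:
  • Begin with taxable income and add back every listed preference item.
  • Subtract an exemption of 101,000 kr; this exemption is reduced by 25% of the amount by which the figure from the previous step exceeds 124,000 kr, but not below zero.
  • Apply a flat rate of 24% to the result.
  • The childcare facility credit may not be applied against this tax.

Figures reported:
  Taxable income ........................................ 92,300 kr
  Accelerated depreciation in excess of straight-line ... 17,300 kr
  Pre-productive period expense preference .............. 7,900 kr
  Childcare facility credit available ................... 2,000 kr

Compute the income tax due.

5,626 kr

Alternative floor tax:
  Adjusted income: 92,300 kr + 17,300 kr + 7,900 kr = 117,500 kr
  Exemption: 117,500 kr ≤ 124,000 kr, so full 101,000 kr applies
  Base: 117,500 kr − 101,000 kr = 16,500 kr
  16,500 kr × 24% = 3,960 kr

Mainline income levy:
  69,000 kr × 7% = 4,830 kr
  23,300 kr × 12% = 2,796 kr
  → 7,626 kr
  Less childcare facility credit 2,000 kr → 5,626 kr

5,626 kr > 3,960 kr, so the mainline income levy governs.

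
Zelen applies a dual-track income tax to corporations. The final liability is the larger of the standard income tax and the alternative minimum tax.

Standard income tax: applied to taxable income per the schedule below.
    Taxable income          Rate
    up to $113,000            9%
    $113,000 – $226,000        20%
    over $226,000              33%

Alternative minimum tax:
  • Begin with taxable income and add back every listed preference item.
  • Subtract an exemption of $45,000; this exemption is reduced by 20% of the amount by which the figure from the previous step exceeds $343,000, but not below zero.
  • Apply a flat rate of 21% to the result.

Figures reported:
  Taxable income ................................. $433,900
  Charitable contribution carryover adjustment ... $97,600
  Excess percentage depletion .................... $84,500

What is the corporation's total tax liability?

Alternative minimum tax:
  Adjusted income: $433,900 + $97,600 + $84,500 = $616,000
  Exemption: 20% × ($616,000 − $343,000) = $54,600 ≥ $45,000, so the exemption is fully phased out
  Base: $616,000 − $0 = $616,000
  $616,000 × 21% = $129,360

Standard income tax:
  $113,000 × 9% = $10,170
  $113,000 × 20% = $22,600
  $207,900 × 33% = $68,607
  → $101,377

$129,360 > $101,377, so the alternative minimum tax is the binding amount.

$129,360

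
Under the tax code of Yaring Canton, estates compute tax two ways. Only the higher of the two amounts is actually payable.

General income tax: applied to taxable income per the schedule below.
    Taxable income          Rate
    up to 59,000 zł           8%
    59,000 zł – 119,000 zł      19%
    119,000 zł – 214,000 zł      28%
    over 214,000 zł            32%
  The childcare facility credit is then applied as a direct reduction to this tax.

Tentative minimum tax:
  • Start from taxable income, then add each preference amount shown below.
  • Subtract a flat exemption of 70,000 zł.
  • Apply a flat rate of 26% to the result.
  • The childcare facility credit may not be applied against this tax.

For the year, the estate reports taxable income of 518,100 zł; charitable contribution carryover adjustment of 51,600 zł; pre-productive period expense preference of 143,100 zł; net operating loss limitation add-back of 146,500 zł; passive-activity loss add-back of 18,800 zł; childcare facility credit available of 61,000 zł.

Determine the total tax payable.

General income tax:
  59,000 zł × 8% = 4,720 zł
  60,000 zł × 19% = 11,400 zł
  95,000 zł × 28% = 26,600 zł
  304,100 zł × 32% = 97,312 zł
  → 140,032 zł
  Less childcare facility credit 61,000 zł → 79,032 zł

Tentative minimum tax:
  Adjusted income: 518,100 zł + 51,600 zł + 143,100 zł + 146,500 zł + 18,800 zł = 878,100 zł
  Less exemption 70,000 zł → base 808,100 zł
  808,100 zł × 26% = 210,106 zł

210,106 zł > 79,032 zł, so the tentative minimum tax is the binding amount.

210,106 zł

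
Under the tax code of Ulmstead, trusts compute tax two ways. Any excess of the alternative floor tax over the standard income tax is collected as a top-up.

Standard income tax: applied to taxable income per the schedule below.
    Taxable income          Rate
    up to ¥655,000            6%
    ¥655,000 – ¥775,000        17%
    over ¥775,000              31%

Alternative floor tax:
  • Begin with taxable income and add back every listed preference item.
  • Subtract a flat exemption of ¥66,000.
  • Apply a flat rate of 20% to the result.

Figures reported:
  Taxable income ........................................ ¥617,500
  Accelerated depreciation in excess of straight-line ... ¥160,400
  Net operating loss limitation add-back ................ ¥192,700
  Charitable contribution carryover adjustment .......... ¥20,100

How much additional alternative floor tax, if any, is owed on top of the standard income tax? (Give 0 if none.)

¥147,890

Alternative floor tax:
  Adjusted income: ¥617,500 + ¥160,400 + ¥192,700 + ¥20,100 = ¥990,700
  Less exemption ¥66,000 → base ¥924,700
  ¥924,700 × 20% = ¥184,940

Standard income tax:
  ¥617,500 × 6% = ¥37,050

Excess of alternative floor tax over standard income tax: ¥184,940 − ¥37,050 = ¥147,890.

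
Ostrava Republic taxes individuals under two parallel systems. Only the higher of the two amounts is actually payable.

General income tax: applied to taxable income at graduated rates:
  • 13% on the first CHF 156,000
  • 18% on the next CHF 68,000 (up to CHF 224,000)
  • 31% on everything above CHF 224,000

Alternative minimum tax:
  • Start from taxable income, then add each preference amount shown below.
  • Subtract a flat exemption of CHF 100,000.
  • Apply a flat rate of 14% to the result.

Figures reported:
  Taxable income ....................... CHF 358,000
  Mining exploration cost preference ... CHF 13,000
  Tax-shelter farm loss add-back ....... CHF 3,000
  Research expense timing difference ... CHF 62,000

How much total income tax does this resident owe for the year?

CHF 74,060

General income tax:
  CHF 156,000 × 13% = CHF 20,280
  CHF 68,000 × 18% = CHF 12,240
  CHF 134,000 × 31% = CHF 41,540
  → CHF 74,060

Alternative minimum tax:
  Adjusted income: CHF 358,000 + CHF 13,000 + CHF 3,000 + CHF 62,000 = CHF 436,000
  Less exemption CHF 100,000 → base CHF 336,000
  CHF 336,000 × 14% = CHF 47,040

CHF 74,060 > CHF 47,040, so the general income tax governs.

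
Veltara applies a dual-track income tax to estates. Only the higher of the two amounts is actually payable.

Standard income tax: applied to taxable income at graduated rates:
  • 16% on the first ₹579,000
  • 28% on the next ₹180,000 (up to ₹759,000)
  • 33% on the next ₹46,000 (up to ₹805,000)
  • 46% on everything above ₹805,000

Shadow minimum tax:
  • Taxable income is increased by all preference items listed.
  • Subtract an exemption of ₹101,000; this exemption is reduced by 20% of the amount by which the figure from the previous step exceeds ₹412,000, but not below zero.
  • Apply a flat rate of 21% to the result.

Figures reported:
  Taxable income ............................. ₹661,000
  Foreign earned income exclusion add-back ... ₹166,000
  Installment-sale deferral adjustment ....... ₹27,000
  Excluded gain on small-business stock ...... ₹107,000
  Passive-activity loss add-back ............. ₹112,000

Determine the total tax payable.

₹225,330

Shadow minimum tax:
  Adjusted income: ₹661,000 + ₹166,000 + ₹27,000 + ₹107,000 + ₹112,000 = ₹1,073,000
  Exemption: 20% × (₹1,073,000 − ₹412,000) = ₹132,200 ≥ ₹101,000, so the exemption is fully phased out
  Base: ₹1,073,000 − ₹0 = ₹1,073,000
  ₹1,073,000 × 21% = ₹225,330

Standard income tax:
  ₹579,000 × 16% = ₹92,640
  ₹82,000 × 28% = ₹22,960
  → ₹115,600

₹225,330 > ₹115,600, so the shadow minimum tax is the binding amount.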